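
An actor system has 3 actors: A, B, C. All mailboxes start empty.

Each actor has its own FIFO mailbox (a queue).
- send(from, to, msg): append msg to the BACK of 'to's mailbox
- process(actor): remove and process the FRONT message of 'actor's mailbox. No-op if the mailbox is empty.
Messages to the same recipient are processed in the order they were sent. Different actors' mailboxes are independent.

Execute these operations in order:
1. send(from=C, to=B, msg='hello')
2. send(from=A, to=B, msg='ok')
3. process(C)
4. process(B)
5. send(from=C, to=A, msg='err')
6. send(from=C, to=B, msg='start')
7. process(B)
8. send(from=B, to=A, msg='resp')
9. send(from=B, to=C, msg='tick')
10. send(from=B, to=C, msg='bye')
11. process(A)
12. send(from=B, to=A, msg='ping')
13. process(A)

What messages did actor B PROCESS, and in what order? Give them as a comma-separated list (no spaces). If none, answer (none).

After 1 (send(from=C, to=B, msg='hello')): A:[] B:[hello] C:[]
After 2 (send(from=A, to=B, msg='ok')): A:[] B:[hello,ok] C:[]
After 3 (process(C)): A:[] B:[hello,ok] C:[]
After 4 (process(B)): A:[] B:[ok] C:[]
After 5 (send(from=C, to=A, msg='err')): A:[err] B:[ok] C:[]
After 6 (send(from=C, to=B, msg='start')): A:[err] B:[ok,start] C:[]
After 7 (process(B)): A:[err] B:[start] C:[]
After 8 (send(from=B, to=A, msg='resp')): A:[err,resp] B:[start] C:[]
After 9 (send(from=B, to=C, msg='tick')): A:[err,resp] B:[start] C:[tick]
After 10 (send(from=B, to=C, msg='bye')): A:[err,resp] B:[start] C:[tick,bye]
After 11 (process(A)): A:[resp] B:[start] C:[tick,bye]
After 12 (send(from=B, to=A, msg='ping')): A:[resp,ping] B:[start] C:[tick,bye]
After 13 (process(A)): A:[ping] B:[start] C:[tick,bye]

Answer: hello,ok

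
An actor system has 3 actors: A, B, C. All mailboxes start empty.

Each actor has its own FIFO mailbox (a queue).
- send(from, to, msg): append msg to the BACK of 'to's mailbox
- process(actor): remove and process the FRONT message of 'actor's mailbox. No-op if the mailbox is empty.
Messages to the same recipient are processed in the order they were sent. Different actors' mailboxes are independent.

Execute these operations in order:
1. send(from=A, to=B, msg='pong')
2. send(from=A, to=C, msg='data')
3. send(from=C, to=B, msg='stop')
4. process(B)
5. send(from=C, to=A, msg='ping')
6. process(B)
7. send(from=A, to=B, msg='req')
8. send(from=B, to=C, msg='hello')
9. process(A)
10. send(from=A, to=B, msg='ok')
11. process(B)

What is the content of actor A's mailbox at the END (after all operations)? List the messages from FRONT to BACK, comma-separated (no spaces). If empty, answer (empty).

Answer: (empty)

Derivation:
After 1 (send(from=A, to=B, msg='pong')): A:[] B:[pong] C:[]
After 2 (send(from=A, to=C, msg='data')): A:[] B:[pong] C:[data]
After 3 (send(from=C, to=B, msg='stop')): A:[] B:[pong,stop] C:[data]
After 4 (process(B)): A:[] B:[stop] C:[data]
After 5 (send(from=C, to=A, msg='ping')): A:[ping] B:[stop] C:[data]
After 6 (process(B)): A:[ping] B:[] C:[data]
After 7 (send(from=A, to=B, msg='req')): A:[ping] B:[req] C:[data]
After 8 (send(from=B, to=C, msg='hello')): A:[ping] B:[req] C:[data,hello]
After 9 (process(A)): A:[] B:[req] C:[data,hello]
After 10 (send(from=A, to=B, msg='ok')): A:[] B:[req,ok] C:[data,hello]
After 11 (process(B)): A:[] B:[ok] C:[data,hello]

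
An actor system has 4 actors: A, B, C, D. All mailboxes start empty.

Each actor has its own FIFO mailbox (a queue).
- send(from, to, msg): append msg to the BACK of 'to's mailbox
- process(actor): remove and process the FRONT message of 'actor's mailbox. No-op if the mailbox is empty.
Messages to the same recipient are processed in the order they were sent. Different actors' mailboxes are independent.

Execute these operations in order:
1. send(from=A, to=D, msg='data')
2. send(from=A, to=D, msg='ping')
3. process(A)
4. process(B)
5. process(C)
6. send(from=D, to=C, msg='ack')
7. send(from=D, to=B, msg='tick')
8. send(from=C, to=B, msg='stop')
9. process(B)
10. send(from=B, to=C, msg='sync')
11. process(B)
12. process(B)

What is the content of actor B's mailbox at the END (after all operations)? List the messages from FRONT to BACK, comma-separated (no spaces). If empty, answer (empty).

Answer: (empty)

Derivation:
After 1 (send(from=A, to=D, msg='data')): A:[] B:[] C:[] D:[data]
After 2 (send(from=A, to=D, msg='ping')): A:[] B:[] C:[] D:[data,ping]
After 3 (process(A)): A:[] B:[] C:[] D:[data,ping]
After 4 (process(B)): A:[] B:[] C:[] D:[data,ping]
After 5 (process(C)): A:[] B:[] C:[] D:[data,ping]
After 6 (send(from=D, to=C, msg='ack')): A:[] B:[] C:[ack] D:[data,ping]
After 7 (send(from=D, to=B, msg='tick')): A:[] B:[tick] C:[ack] D:[data,ping]
After 8 (send(from=C, to=B, msg='stop')): A:[] B:[tick,stop] C:[ack] D:[data,ping]
After 9 (process(B)): A:[] B:[stop] C:[ack] D:[data,ping]
After 10 (send(from=B, to=C, msg='sync')): A:[] B:[stop] C:[ack,sync] D:[data,ping]
After 11 (process(B)): A:[] B:[] C:[ack,sync] D:[data,ping]
After 12 (process(B)): A:[] B:[] C:[ack,sync] D:[data,ping]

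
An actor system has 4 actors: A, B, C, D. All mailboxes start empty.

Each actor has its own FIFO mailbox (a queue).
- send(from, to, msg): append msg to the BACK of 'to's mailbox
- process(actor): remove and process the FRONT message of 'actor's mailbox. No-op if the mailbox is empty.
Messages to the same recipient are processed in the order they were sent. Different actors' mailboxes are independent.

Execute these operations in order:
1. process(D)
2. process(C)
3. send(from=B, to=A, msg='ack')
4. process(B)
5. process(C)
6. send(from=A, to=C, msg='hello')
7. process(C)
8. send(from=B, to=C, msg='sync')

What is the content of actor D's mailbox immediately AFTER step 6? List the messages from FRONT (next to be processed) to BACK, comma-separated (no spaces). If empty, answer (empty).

After 1 (process(D)): A:[] B:[] C:[] D:[]
After 2 (process(C)): A:[] B:[] C:[] D:[]
After 3 (send(from=B, to=A, msg='ack')): A:[ack] B:[] C:[] D:[]
After 4 (process(B)): A:[ack] B:[] C:[] D:[]
After 5 (process(C)): A:[ack] B:[] C:[] D:[]
After 6 (send(from=A, to=C, msg='hello')): A:[ack] B:[] C:[hello] D:[]

(empty)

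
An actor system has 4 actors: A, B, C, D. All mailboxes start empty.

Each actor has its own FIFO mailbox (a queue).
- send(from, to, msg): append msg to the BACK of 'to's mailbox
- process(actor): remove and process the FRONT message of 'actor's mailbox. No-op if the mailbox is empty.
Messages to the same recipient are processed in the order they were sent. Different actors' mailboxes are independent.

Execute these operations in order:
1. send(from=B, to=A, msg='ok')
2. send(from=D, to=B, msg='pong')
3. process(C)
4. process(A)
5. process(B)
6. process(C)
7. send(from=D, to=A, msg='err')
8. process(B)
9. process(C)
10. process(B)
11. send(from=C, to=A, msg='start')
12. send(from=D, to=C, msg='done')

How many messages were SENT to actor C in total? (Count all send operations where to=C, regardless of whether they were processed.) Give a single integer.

After 1 (send(from=B, to=A, msg='ok')): A:[ok] B:[] C:[] D:[]
After 2 (send(from=D, to=B, msg='pong')): A:[ok] B:[pong] C:[] D:[]
After 3 (process(C)): A:[ok] B:[pong] C:[] D:[]
After 4 (process(A)): A:[] B:[pong] C:[] D:[]
After 5 (process(B)): A:[] B:[] C:[] D:[]
After 6 (process(C)): A:[] B:[] C:[] D:[]
After 7 (send(from=D, to=A, msg='err')): A:[err] B:[] C:[] D:[]
After 8 (process(B)): A:[err] B:[] C:[] D:[]
After 9 (process(C)): A:[err] B:[] C:[] D:[]
After 10 (process(B)): A:[err] B:[] C:[] D:[]
After 11 (send(from=C, to=A, msg='start')): A:[err,start] B:[] C:[] D:[]
After 12 (send(from=D, to=C, msg='done')): A:[err,start] B:[] C:[done] D:[]

Answer: 1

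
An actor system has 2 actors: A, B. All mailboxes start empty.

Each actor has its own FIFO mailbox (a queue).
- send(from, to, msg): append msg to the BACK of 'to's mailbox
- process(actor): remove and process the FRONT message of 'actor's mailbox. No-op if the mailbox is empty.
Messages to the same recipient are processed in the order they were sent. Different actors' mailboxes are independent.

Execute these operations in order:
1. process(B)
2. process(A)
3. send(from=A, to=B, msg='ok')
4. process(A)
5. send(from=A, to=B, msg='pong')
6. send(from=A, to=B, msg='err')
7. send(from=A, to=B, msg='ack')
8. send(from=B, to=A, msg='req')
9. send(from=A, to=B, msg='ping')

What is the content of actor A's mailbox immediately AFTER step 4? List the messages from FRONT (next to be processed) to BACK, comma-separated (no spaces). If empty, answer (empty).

After 1 (process(B)): A:[] B:[]
After 2 (process(A)): A:[] B:[]
After 3 (send(from=A, to=B, msg='ok')): A:[] B:[ok]
After 4 (process(A)): A:[] B:[ok]

(empty)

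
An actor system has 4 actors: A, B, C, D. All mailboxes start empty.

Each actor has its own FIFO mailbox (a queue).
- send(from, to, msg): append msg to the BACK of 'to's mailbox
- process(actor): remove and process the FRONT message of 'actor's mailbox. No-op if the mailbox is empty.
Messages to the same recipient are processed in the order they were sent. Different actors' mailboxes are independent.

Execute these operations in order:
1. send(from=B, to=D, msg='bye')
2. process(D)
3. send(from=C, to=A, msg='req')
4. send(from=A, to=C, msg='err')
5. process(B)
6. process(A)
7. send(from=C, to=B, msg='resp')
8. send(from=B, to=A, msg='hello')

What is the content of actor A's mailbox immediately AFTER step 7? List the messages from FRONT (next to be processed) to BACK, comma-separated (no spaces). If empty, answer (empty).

After 1 (send(from=B, to=D, msg='bye')): A:[] B:[] C:[] D:[bye]
After 2 (process(D)): A:[] B:[] C:[] D:[]
After 3 (send(from=C, to=A, msg='req')): A:[req] B:[] C:[] D:[]
After 4 (send(from=A, to=C, msg='err')): A:[req] B:[] C:[err] D:[]
After 5 (process(B)): A:[req] B:[] C:[err] D:[]
After 6 (process(A)): A:[] B:[] C:[err] D:[]
After 7 (send(from=C, to=B, msg='resp')): A:[] B:[resp] C:[err] D:[]

(empty)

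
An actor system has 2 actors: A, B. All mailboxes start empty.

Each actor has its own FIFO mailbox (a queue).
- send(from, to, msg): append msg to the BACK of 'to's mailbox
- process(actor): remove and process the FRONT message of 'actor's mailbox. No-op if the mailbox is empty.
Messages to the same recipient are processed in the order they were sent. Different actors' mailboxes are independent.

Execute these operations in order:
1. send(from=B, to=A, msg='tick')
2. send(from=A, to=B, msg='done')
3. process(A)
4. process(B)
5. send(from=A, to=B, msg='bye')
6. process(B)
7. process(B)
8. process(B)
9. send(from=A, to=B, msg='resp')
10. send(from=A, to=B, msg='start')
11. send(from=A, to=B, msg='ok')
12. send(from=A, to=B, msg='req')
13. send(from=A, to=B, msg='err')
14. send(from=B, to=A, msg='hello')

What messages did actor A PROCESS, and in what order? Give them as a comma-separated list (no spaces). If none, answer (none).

After 1 (send(from=B, to=A, msg='tick')): A:[tick] B:[]
After 2 (send(from=A, to=B, msg='done')): A:[tick] B:[done]
After 3 (process(A)): A:[] B:[done]
After 4 (process(B)): A:[] B:[]
After 5 (send(from=A, to=B, msg='bye')): A:[] B:[bye]
After 6 (process(B)): A:[] B:[]
After 7 (process(B)): A:[] B:[]
After 8 (process(B)): A:[] B:[]
After 9 (send(from=A, to=B, msg='resp')): A:[] B:[resp]
After 10 (send(from=A, to=B, msg='start')): A:[] B:[resp,start]
After 11 (send(from=A, to=B, msg='ok')): A:[] B:[resp,start,ok]
After 12 (send(from=A, to=B, msg='req')): A:[] B:[resp,start,ok,req]
After 13 (send(from=A, to=B, msg='err')): A:[] B:[resp,start,ok,req,err]
After 14 (send(from=B, to=A, msg='hello')): A:[hello] B:[resp,start,ok,req,err]

Answer: tick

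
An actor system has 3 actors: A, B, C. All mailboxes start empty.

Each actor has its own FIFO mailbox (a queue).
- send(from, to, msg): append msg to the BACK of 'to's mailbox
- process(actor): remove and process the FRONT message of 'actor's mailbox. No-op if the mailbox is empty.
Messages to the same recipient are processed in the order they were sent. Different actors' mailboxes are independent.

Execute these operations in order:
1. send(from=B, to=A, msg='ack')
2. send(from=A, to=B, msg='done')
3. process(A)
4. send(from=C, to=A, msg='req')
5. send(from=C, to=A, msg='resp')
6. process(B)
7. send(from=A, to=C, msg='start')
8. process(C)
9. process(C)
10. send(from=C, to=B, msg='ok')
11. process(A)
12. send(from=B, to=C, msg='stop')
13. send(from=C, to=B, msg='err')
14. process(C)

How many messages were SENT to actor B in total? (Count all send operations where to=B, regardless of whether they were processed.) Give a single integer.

After 1 (send(from=B, to=A, msg='ack')): A:[ack] B:[] C:[]
After 2 (send(from=A, to=B, msg='done')): A:[ack] B:[done] C:[]
After 3 (process(A)): A:[] B:[done] C:[]
After 4 (send(from=C, to=A, msg='req')): A:[req] B:[done] C:[]
After 5 (send(from=C, to=A, msg='resp')): A:[req,resp] B:[done] C:[]
After 6 (process(B)): A:[req,resp] B:[] C:[]
After 7 (send(from=A, to=C, msg='start')): A:[req,resp] B:[] C:[start]
After 8 (process(C)): A:[req,resp] B:[] C:[]
After 9 (process(C)): A:[req,resp] B:[] C:[]
After 10 (send(from=C, to=B, msg='ok')): A:[req,resp] B:[ok] C:[]
After 11 (process(A)): A:[resp] B:[ok] C:[]
After 12 (send(from=B, to=C, msg='stop')): A:[resp] B:[ok] C:[stop]
After 13 (send(from=C, to=B, msg='err')): A:[resp] B:[ok,err] C:[stop]
After 14 (process(C)): A:[resp] B:[ok,err] C:[]

Answer: 3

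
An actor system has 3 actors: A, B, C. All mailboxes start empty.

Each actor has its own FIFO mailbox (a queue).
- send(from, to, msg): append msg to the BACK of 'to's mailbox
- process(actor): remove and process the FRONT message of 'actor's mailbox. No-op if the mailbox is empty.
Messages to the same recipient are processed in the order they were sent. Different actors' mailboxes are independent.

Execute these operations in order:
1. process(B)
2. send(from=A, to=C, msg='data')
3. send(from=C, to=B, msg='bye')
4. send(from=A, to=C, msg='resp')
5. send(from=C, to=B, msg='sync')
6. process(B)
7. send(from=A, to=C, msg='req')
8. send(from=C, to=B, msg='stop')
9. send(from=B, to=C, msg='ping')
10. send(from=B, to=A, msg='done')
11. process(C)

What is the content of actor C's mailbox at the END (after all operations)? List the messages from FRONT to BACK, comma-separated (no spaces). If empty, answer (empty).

Answer: resp,req,ping

Derivation:
After 1 (process(B)): A:[] B:[] C:[]
After 2 (send(from=A, to=C, msg='data')): A:[] B:[] C:[data]
After 3 (send(from=C, to=B, msg='bye')): A:[] B:[bye] C:[data]
After 4 (send(from=A, to=C, msg='resp')): A:[] B:[bye] C:[data,resp]
After 5 (send(from=C, to=B, msg='sync')): A:[] B:[bye,sync] C:[data,resp]
After 6 (process(B)): A:[] B:[sync] C:[data,resp]
After 7 (send(from=A, to=C, msg='req')): A:[] B:[sync] C:[data,resp,req]
After 8 (send(from=C, to=B, msg='stop')): A:[] B:[sync,stop] C:[data,resp,req]
After 9 (send(from=B, to=C, msg='ping')): A:[] B:[sync,stop] C:[data,resp,req,ping]
After 10 (send(from=B, to=A, msg='done')): A:[done] B:[sync,stop] C:[data,resp,req,ping]
After 11 (process(C)): A:[done] B:[sync,stop] C:[resp,req,ping]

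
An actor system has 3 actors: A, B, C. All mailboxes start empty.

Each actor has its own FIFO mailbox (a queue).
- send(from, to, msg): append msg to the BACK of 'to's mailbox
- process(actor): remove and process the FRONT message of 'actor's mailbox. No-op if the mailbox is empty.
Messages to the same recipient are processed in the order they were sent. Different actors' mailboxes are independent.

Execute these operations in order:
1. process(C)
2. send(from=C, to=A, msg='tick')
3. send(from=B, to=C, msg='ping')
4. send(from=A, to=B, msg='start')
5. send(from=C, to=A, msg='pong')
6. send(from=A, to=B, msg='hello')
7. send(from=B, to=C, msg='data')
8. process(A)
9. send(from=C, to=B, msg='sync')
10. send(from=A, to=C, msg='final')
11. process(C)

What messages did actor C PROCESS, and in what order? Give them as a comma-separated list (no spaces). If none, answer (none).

Answer: ping

Derivation:
After 1 (process(C)): A:[] B:[] C:[]
After 2 (send(from=C, to=A, msg='tick')): A:[tick] B:[] C:[]
After 3 (send(from=B, to=C, msg='ping')): A:[tick] B:[] C:[ping]
After 4 (send(from=A, to=B, msg='start')): A:[tick] B:[start] C:[ping]
After 5 (send(from=C, to=A, msg='pong')): A:[tick,pong] B:[start] C:[ping]
After 6 (send(from=A, to=B, msg='hello')): A:[tick,pong] B:[start,hello] C:[ping]
After 7 (send(from=B, to=C, msg='data')): A:[tick,pong] B:[start,hello] C:[ping,data]
After 8 (process(A)): A:[pong] B:[start,hello] C:[ping,data]
After 9 (send(from=C, to=B, msg='sync')): A:[pong] B:[start,hello,sync] C:[ping,data]
After 10 (send(from=A, to=C, msg='final')): A:[pong] B:[start,hello,sync] C:[ping,data,final]
After 11 (process(C)): A:[pong] B:[start,hello,sync] C:[data,final]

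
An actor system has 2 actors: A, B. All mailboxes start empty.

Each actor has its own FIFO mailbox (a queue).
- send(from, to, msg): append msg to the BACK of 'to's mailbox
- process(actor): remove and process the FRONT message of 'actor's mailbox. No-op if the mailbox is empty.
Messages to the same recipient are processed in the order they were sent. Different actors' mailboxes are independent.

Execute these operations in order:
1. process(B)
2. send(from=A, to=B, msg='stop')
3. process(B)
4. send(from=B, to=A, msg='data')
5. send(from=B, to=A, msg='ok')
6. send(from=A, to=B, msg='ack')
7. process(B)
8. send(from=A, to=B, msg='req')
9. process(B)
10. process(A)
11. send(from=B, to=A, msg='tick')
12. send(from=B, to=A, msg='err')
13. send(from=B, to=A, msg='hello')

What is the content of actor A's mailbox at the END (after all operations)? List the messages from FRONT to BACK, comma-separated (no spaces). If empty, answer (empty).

After 1 (process(B)): A:[] B:[]
After 2 (send(from=A, to=B, msg='stop')): A:[] B:[stop]
After 3 (process(B)): A:[] B:[]
After 4 (send(from=B, to=A, msg='data')): A:[data] B:[]
After 5 (send(from=B, to=A, msg='ok')): A:[data,ok] B:[]
After 6 (send(from=A, to=B, msg='ack')): A:[data,ok] B:[ack]
After 7 (process(B)): A:[data,ok] B:[]
After 8 (send(from=A, to=B, msg='req')): A:[data,ok] B:[req]
After 9 (process(B)): A:[data,ok] B:[]
After 10 (process(A)): A:[ok] B:[]
After 11 (send(from=B, to=A, msg='tick')): A:[ok,tick] B:[]
After 12 (send(from=B, to=A, msg='err')): A:[ok,tick,err] B:[]
After 13 (send(from=B, to=A, msg='hello')): A:[ok,tick,err,hello] B:[]

Answer: ok,tick,err,hello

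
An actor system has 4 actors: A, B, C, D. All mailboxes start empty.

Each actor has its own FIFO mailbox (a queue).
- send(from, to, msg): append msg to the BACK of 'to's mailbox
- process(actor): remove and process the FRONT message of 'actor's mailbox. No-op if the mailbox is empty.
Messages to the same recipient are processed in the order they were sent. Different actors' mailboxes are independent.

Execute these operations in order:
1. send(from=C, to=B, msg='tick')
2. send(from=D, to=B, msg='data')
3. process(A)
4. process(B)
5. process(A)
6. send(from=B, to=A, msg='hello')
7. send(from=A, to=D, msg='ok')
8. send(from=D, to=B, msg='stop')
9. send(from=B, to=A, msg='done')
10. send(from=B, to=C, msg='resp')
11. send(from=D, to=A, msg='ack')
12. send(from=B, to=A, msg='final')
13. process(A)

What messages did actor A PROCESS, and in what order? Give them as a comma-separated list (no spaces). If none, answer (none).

Answer: hello

Derivation:
After 1 (send(from=C, to=B, msg='tick')): A:[] B:[tick] C:[] D:[]
After 2 (send(from=D, to=B, msg='data')): A:[] B:[tick,data] C:[] D:[]
After 3 (process(A)): A:[] B:[tick,data] C:[] D:[]
After 4 (process(B)): A:[] B:[data] C:[] D:[]
After 5 (process(A)): A:[] B:[data] C:[] D:[]
After 6 (send(from=B, to=A, msg='hello')): A:[hello] B:[data] C:[] D:[]
After 7 (send(from=A, to=D, msg='ok')): A:[hello] B:[data] C:[] D:[ok]
After 8 (send(from=D, to=B, msg='stop')): A:[hello] B:[data,stop] C:[] D:[ok]
After 9 (send(from=B, to=A, msg='done')): A:[hello,done] B:[data,stop] C:[] D:[ok]
After 10 (send(from=B, to=C, msg='resp')): A:[hello,done] B:[data,stop] C:[resp] D:[ok]
After 11 (send(from=D, to=A, msg='ack')): A:[hello,done,ack] B:[data,stop] C:[resp] D:[ok]
After 12 (send(from=B, to=A, msg='final')): A:[hello,done,ack,final] B:[data,stop] C:[resp] D:[ok]
After 13 (process(A)): A:[done,ack,final] B:[data,stop] C:[resp] D:[ok]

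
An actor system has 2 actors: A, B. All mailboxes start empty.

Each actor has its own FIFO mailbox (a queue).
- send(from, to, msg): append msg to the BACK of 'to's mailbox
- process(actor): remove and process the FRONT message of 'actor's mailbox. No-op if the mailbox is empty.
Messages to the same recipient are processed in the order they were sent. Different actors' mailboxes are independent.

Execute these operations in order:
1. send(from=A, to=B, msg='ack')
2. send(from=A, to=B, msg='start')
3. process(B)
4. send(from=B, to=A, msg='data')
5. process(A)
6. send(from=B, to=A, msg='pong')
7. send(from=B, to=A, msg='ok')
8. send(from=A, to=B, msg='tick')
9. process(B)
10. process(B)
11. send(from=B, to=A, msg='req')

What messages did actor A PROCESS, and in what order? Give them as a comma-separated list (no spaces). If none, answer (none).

After 1 (send(from=A, to=B, msg='ack')): A:[] B:[ack]
After 2 (send(from=A, to=B, msg='start')): A:[] B:[ack,start]
After 3 (process(B)): A:[] B:[start]
After 4 (send(from=B, to=A, msg='data')): A:[data] B:[start]
After 5 (process(A)): A:[] B:[start]
After 6 (send(from=B, to=A, msg='pong')): A:[pong] B:[start]
After 7 (send(from=B, to=A, msg='ok')): A:[pong,ok] B:[start]
After 8 (send(from=A, to=B, msg='tick')): A:[pong,ok] B:[start,tick]
After 9 (process(B)): A:[pong,ok] B:[tick]
After 10 (process(B)): A:[pong,ok] B:[]
After 11 (send(from=B, to=A, msg='req')): A:[pong,ok,req] B:[]

Answer: data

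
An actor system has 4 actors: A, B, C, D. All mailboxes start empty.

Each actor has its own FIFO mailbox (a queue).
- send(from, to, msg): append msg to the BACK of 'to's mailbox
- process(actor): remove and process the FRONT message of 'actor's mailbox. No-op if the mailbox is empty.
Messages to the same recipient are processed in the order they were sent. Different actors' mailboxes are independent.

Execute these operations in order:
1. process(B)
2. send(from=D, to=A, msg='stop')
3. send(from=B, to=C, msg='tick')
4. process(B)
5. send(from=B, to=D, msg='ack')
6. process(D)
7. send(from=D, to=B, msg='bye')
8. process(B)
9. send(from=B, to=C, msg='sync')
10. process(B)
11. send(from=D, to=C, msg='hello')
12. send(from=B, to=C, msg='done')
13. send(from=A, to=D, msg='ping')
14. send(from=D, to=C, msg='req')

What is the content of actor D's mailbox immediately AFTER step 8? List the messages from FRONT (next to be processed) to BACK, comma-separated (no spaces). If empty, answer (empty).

After 1 (process(B)): A:[] B:[] C:[] D:[]
After 2 (send(from=D, to=A, msg='stop')): A:[stop] B:[] C:[] D:[]
After 3 (send(from=B, to=C, msg='tick')): A:[stop] B:[] C:[tick] D:[]
After 4 (process(B)): A:[stop] B:[] C:[tick] D:[]
After 5 (send(from=B, to=D, msg='ack')): A:[stop] B:[] C:[tick] D:[ack]
After 6 (process(D)): A:[stop] B:[] C:[tick] D:[]
After 7 (send(from=D, to=B, msg='bye')): A:[stop] B:[bye] C:[tick] D:[]
After 8 (process(B)): A:[stop] B:[] C:[tick] D:[]

(empty)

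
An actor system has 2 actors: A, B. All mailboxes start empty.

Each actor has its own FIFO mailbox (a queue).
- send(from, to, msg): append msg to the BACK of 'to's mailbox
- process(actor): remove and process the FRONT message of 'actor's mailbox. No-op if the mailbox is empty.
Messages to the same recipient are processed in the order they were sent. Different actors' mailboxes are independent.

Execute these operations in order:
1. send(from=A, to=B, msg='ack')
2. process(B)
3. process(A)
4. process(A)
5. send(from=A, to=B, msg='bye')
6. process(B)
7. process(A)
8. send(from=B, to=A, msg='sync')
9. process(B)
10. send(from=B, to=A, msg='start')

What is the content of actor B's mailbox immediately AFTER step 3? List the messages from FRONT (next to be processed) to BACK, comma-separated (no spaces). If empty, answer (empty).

After 1 (send(from=A, to=B, msg='ack')): A:[] B:[ack]
After 2 (process(B)): A:[] B:[]
After 3 (process(A)): A:[] B:[]

(empty)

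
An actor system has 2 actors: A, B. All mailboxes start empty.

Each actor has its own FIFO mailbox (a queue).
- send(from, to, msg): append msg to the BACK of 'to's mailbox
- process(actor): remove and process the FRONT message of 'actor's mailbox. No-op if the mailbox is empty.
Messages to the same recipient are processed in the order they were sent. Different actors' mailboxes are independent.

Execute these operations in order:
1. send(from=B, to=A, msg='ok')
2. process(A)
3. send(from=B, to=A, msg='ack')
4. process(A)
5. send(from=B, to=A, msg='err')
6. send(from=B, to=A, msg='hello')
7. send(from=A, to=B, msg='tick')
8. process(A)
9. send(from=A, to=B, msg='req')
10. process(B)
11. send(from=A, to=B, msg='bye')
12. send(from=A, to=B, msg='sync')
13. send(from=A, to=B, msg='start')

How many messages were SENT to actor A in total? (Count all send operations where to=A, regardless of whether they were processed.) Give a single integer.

Answer: 4

Derivation:
After 1 (send(from=B, to=A, msg='ok')): A:[ok] B:[]
After 2 (process(A)): A:[] B:[]
After 3 (send(from=B, to=A, msg='ack')): A:[ack] B:[]
After 4 (process(A)): A:[] B:[]
After 5 (send(from=B, to=A, msg='err')): A:[err] B:[]
After 6 (send(from=B, to=A, msg='hello')): A:[err,hello] B:[]
After 7 (send(from=A, to=B, msg='tick')): A:[err,hello] B:[tick]
After 8 (process(A)): A:[hello] B:[tick]
After 9 (send(from=A, to=B, msg='req')): A:[hello] B:[tick,req]
After 10 (process(B)): A:[hello] B:[req]
After 11 (send(from=A, to=B, msg='bye')): A:[hello] B:[req,bye]
After 12 (send(from=A, to=B, msg='sync')): A:[hello] B:[req,bye,sync]
After 13 (send(from=A, to=B, msg='start')): A:[hello] B:[req,bye,sync,start]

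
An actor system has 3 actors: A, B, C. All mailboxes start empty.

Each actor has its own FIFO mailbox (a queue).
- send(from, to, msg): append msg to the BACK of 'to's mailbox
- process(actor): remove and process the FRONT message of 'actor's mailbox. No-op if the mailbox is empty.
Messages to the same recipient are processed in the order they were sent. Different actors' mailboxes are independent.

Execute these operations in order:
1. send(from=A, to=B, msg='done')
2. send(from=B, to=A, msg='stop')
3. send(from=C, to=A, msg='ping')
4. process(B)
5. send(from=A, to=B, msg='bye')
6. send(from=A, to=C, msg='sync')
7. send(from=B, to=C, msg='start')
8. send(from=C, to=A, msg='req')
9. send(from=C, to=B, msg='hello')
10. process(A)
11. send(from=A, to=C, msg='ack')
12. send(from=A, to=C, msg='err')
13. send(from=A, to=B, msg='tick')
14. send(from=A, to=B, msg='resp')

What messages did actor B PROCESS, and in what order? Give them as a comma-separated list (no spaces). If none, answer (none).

Answer: done

Derivation:
After 1 (send(from=A, to=B, msg='done')): A:[] B:[done] C:[]
After 2 (send(from=B, to=A, msg='stop')): A:[stop] B:[done] C:[]
After 3 (send(from=C, to=A, msg='ping')): A:[stop,ping] B:[done] C:[]
After 4 (process(B)): A:[stop,ping] B:[] C:[]
After 5 (send(from=A, to=B, msg='bye')): A:[stop,ping] B:[bye] C:[]
After 6 (send(from=A, to=C, msg='sync')): A:[stop,ping] B:[bye] C:[sync]
After 7 (send(from=B, to=C, msg='start')): A:[stop,ping] B:[bye] C:[sync,start]
After 8 (send(from=C, to=A, msg='req')): A:[stop,ping,req] B:[bye] C:[sync,start]
After 9 (send(from=C, to=B, msg='hello')): A:[stop,ping,req] B:[bye,hello] C:[sync,start]
After 10 (process(A)): A:[ping,req] B:[bye,hello] C:[sync,start]
After 11 (send(from=A, to=C, msg='ack')): A:[ping,req] B:[bye,hello] C:[sync,start,ack]
After 12 (send(from=A, to=C, msg='err')): A:[ping,req] B:[bye,hello] C:[sync,start,ack,err]
After 13 (send(from=A, to=B, msg='tick')): A:[ping,req] B:[bye,hello,tick] C:[sync,start,ack,err]
After 14 (send(from=A, to=B, msg='resp')): A:[ping,req] B:[bye,hello,tick,resp] C:[sync,start,ack,err]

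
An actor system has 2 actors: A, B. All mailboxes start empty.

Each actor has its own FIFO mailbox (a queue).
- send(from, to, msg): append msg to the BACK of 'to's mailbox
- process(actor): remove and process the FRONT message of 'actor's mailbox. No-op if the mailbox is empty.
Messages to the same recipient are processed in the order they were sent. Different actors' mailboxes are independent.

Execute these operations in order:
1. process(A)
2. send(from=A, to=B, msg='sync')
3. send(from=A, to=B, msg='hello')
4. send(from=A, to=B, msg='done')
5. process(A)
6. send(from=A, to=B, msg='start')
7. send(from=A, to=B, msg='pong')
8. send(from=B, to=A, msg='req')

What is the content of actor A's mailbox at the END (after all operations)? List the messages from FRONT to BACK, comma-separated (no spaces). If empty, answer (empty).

Answer: req

Derivation:
After 1 (process(A)): A:[] B:[]
After 2 (send(from=A, to=B, msg='sync')): A:[] B:[sync]
After 3 (send(from=A, to=B, msg='hello')): A:[] B:[sync,hello]
After 4 (send(from=A, to=B, msg='done')): A:[] B:[sync,hello,done]
After 5 (process(A)): A:[] B:[sync,hello,done]
After 6 (send(from=A, to=B, msg='start')): A:[] B:[sync,hello,done,start]
After 7 (send(from=A, to=B, msg='pong')): A:[] B:[sync,hello,done,start,pong]
After 8 (send(from=B, to=A, msg='req')): A:[req] B:[sync,hello,done,start,pong]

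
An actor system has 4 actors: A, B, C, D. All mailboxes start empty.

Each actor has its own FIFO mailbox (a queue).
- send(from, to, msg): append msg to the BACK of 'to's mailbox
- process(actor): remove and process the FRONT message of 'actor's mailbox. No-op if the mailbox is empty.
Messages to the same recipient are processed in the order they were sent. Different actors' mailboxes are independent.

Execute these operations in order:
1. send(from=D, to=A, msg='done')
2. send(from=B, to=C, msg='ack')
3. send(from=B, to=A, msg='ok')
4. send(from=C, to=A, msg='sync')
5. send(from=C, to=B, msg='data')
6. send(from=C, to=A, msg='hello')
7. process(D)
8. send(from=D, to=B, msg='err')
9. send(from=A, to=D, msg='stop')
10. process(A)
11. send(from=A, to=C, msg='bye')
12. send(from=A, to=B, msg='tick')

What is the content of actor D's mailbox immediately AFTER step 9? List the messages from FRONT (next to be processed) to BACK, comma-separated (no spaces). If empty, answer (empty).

After 1 (send(from=D, to=A, msg='done')): A:[done] B:[] C:[] D:[]
After 2 (send(from=B, to=C, msg='ack')): A:[done] B:[] C:[ack] D:[]
After 3 (send(from=B, to=A, msg='ok')): A:[done,ok] B:[] C:[ack] D:[]
After 4 (send(from=C, to=A, msg='sync')): A:[done,ok,sync] B:[] C:[ack] D:[]
After 5 (send(from=C, to=B, msg='data')): A:[done,ok,sync] B:[data] C:[ack] D:[]
After 6 (send(from=C, to=A, msg='hello')): A:[done,ok,sync,hello] B:[data] C:[ack] D:[]
After 7 (process(D)): A:[done,ok,sync,hello] B:[data] C:[ack] D:[]
After 8 (send(from=D, to=B, msg='err')): A:[done,ok,sync,hello] B:[data,err] C:[ack] D:[]
After 9 (send(from=A, to=D, msg='stop')): A:[done,ok,sync,hello] B:[data,err] C:[ack] D:[stop]

stop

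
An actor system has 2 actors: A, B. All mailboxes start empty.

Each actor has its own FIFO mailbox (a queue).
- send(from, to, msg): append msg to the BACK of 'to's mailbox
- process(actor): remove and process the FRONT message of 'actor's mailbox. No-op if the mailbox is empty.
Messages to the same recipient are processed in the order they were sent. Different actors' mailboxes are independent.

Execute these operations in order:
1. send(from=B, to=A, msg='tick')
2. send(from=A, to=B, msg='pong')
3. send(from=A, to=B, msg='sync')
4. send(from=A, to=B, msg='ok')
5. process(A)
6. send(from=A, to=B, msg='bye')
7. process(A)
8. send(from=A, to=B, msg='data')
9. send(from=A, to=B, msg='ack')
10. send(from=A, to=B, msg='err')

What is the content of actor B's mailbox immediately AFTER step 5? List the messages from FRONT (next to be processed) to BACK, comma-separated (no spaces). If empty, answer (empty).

After 1 (send(from=B, to=A, msg='tick')): A:[tick] B:[]
After 2 (send(from=A, to=B, msg='pong')): A:[tick] B:[pong]
After 3 (send(from=A, to=B, msg='sync')): A:[tick] B:[pong,sync]
After 4 (send(from=A, to=B, msg='ok')): A:[tick] B:[pong,sync,ok]
After 5 (process(A)): A:[] B:[pong,sync,ok]

pong,sync,ok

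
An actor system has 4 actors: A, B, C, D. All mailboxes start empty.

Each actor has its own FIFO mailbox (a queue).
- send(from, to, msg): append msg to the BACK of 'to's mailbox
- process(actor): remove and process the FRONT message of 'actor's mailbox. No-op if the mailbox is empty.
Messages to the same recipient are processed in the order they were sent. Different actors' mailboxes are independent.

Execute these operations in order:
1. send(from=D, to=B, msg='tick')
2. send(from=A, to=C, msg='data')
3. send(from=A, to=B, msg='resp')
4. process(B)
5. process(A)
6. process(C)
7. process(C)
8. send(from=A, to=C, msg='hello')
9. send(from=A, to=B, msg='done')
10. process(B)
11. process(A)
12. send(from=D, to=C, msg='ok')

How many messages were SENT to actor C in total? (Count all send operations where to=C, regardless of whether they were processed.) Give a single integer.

After 1 (send(from=D, to=B, msg='tick')): A:[] B:[tick] C:[] D:[]
After 2 (send(from=A, to=C, msg='data')): A:[] B:[tick] C:[data] D:[]
After 3 (send(from=A, to=B, msg='resp')): A:[] B:[tick,resp] C:[data] D:[]
After 4 (process(B)): A:[] B:[resp] C:[data] D:[]
After 5 (process(A)): A:[] B:[resp] C:[data] D:[]
After 6 (process(C)): A:[] B:[resp] C:[] D:[]
After 7 (process(C)): A:[] B:[resp] C:[] D:[]
After 8 (send(from=A, to=C, msg='hello')): A:[] B:[resp] C:[hello] D:[]
After 9 (send(from=A, to=B, msg='done')): A:[] B:[resp,done] C:[hello] D:[]
After 10 (process(B)): A:[] B:[done] C:[hello] D:[]
After 11 (process(A)): A:[] B:[done] C:[hello] D:[]
After 12 (send(from=D, to=C, msg='ok')): A:[] B:[done] C:[hello,ok] D:[]

Answer: 3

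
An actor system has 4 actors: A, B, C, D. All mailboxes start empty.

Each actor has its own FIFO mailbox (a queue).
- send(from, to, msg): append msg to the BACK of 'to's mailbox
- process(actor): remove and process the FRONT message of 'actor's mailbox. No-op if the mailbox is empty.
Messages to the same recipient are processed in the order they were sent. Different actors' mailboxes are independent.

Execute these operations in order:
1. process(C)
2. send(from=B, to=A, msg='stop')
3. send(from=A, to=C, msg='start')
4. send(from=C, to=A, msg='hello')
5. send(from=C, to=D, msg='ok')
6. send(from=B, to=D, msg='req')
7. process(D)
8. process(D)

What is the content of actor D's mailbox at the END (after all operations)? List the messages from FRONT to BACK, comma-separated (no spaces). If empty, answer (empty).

After 1 (process(C)): A:[] B:[] C:[] D:[]
After 2 (send(from=B, to=A, msg='stop')): A:[stop] B:[] C:[] D:[]
After 3 (send(from=A, to=C, msg='start')): A:[stop] B:[] C:[start] D:[]
After 4 (send(from=C, to=A, msg='hello')): A:[stop,hello] B:[] C:[start] D:[]
After 5 (send(from=C, to=D, msg='ok')): A:[stop,hello] B:[] C:[start] D:[ok]
After 6 (send(from=B, to=D, msg='req')): A:[stop,hello] B:[] C:[start] D:[ok,req]
After 7 (process(D)): A:[stop,hello] B:[] C:[start] D:[req]
After 8 (process(D)): A:[stop,hello] B:[] C:[start] D:[]

Answer: (empty)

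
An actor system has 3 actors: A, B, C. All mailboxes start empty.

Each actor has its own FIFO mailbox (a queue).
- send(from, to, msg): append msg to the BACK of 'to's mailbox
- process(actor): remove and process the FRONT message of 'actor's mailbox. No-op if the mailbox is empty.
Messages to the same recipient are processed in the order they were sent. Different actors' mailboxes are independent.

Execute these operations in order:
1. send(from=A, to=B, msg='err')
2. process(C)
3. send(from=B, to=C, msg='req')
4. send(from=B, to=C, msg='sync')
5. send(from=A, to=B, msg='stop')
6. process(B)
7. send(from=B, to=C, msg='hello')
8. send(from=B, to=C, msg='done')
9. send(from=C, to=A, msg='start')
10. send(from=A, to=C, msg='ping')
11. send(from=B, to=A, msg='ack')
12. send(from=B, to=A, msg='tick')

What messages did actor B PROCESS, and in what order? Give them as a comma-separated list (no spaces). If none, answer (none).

Answer: err

Derivation:
After 1 (send(from=A, to=B, msg='err')): A:[] B:[err] C:[]
After 2 (process(C)): A:[] B:[err] C:[]
After 3 (send(from=B, to=C, msg='req')): A:[] B:[err] C:[req]
After 4 (send(from=B, to=C, msg='sync')): A:[] B:[err] C:[req,sync]
After 5 (send(from=A, to=B, msg='stop')): A:[] B:[err,stop] C:[req,sync]
After 6 (process(B)): A:[] B:[stop] C:[req,sync]
After 7 (send(from=B, to=C, msg='hello')): A:[] B:[stop] C:[req,sync,hello]
After 8 (send(from=B, to=C, msg='done')): A:[] B:[stop] C:[req,sync,hello,done]
After 9 (send(from=C, to=A, msg='start')): A:[start] B:[stop] C:[req,sync,hello,done]
After 10 (send(from=A, to=C, msg='ping')): A:[start] B:[stop] C:[req,sync,hello,done,ping]
After 11 (send(from=B, to=A, msg='ack')): A:[start,ack] B:[stop] C:[req,sync,hello,done,ping]
After 12 (send(from=B, to=A, msg='tick')): A:[start,ack,tick] B:[stop] C:[req,sync,hello,done,ping]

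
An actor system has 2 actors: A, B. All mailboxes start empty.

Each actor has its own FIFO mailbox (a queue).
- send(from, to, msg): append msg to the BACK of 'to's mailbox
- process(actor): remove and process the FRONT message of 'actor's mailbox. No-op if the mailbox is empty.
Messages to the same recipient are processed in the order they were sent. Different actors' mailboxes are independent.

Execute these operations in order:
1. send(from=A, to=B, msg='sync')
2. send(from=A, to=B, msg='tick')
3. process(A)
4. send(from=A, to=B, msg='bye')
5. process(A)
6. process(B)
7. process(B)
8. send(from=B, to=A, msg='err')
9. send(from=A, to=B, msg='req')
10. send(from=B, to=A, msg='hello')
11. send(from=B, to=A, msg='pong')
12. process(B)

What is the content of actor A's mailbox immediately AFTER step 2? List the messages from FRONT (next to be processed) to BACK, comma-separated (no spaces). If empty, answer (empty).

After 1 (send(from=A, to=B, msg='sync')): A:[] B:[sync]
After 2 (send(from=A, to=B, msg='tick')): A:[] B:[sync,tick]

(empty)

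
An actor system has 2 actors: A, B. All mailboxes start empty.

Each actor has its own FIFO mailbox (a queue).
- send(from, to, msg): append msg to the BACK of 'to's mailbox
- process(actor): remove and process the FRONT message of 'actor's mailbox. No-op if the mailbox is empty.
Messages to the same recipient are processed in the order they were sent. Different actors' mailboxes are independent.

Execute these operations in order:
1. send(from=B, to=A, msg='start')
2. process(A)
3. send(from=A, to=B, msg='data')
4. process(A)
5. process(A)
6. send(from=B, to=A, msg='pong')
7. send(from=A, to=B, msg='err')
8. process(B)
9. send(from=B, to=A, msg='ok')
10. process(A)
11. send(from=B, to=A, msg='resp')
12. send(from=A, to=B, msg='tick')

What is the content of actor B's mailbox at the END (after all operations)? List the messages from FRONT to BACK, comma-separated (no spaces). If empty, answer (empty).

After 1 (send(from=B, to=A, msg='start')): A:[start] B:[]
After 2 (process(A)): A:[] B:[]
After 3 (send(from=A, to=B, msg='data')): A:[] B:[data]
After 4 (process(A)): A:[] B:[data]
After 5 (process(A)): A:[] B:[data]
After 6 (send(from=B, to=A, msg='pong')): A:[pong] B:[data]
After 7 (send(from=A, to=B, msg='err')): A:[pong] B:[data,err]
After 8 (process(B)): A:[pong] B:[err]
After 9 (send(from=B, to=A, msg='ok')): A:[pong,ok] B:[err]
After 10 (process(A)): A:[ok] B:[err]
After 11 (send(from=B, to=A, msg='resp')): A:[ok,resp] B:[err]
After 12 (send(from=A, to=B, msg='tick')): A:[ok,resp] B:[err,tick]

Answer: err,tick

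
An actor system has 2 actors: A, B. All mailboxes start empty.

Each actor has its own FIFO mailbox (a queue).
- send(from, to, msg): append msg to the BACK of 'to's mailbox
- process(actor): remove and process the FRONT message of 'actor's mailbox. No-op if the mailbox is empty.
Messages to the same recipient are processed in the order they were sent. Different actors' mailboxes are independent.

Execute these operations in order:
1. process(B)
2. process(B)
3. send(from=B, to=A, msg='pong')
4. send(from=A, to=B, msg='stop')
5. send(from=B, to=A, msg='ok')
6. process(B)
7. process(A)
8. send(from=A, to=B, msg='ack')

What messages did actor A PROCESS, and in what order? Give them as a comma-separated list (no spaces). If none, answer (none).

Answer: pong

Derivation:
After 1 (process(B)): A:[] B:[]
After 2 (process(B)): A:[] B:[]
After 3 (send(from=B, to=A, msg='pong')): A:[pong] B:[]
After 4 (send(from=A, to=B, msg='stop')): A:[pong] B:[stop]
After 5 (send(from=B, to=A, msg='ok')): A:[pong,ok] B:[stop]
After 6 (process(B)): A:[pong,ok] B:[]
After 7 (process(A)): A:[ok] B:[]
After 8 (send(from=A, to=B, msg='ack')): A:[ok] B:[ack]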